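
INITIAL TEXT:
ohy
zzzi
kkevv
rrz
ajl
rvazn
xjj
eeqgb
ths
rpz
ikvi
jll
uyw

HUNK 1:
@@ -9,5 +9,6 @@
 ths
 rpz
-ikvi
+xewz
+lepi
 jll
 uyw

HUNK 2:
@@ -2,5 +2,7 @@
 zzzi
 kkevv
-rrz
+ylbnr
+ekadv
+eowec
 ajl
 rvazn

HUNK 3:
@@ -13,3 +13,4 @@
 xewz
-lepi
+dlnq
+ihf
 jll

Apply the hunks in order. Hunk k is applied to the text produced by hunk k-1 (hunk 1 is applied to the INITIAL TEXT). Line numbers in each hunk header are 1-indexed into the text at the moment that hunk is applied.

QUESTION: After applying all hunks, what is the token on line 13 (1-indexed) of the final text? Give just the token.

Answer: xewz

Derivation:
Hunk 1: at line 9 remove [ikvi] add [xewz,lepi] -> 14 lines: ohy zzzi kkevv rrz ajl rvazn xjj eeqgb ths rpz xewz lepi jll uyw
Hunk 2: at line 2 remove [rrz] add [ylbnr,ekadv,eowec] -> 16 lines: ohy zzzi kkevv ylbnr ekadv eowec ajl rvazn xjj eeqgb ths rpz xewz lepi jll uyw
Hunk 3: at line 13 remove [lepi] add [dlnq,ihf] -> 17 lines: ohy zzzi kkevv ylbnr ekadv eowec ajl rvazn xjj eeqgb ths rpz xewz dlnq ihf jll uyw
Final line 13: xewz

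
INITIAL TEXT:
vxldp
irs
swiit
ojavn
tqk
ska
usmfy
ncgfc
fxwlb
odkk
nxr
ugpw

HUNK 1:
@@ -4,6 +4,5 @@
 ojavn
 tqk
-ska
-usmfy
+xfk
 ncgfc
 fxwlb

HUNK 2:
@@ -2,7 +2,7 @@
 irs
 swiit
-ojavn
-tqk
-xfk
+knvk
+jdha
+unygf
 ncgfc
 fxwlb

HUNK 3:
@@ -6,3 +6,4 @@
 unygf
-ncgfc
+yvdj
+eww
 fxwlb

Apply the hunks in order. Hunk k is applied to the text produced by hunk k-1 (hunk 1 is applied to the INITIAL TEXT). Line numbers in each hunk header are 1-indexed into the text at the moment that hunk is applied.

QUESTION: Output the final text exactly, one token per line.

Answer: vxldp
irs
swiit
knvk
jdha
unygf
yvdj
eww
fxwlb
odkk
nxr
ugpw

Derivation:
Hunk 1: at line 4 remove [ska,usmfy] add [xfk] -> 11 lines: vxldp irs swiit ojavn tqk xfk ncgfc fxwlb odkk nxr ugpw
Hunk 2: at line 2 remove [ojavn,tqk,xfk] add [knvk,jdha,unygf] -> 11 lines: vxldp irs swiit knvk jdha unygf ncgfc fxwlb odkk nxr ugpw
Hunk 3: at line 6 remove [ncgfc] add [yvdj,eww] -> 12 lines: vxldp irs swiit knvk jdha unygf yvdj eww fxwlb odkk nxr ugpw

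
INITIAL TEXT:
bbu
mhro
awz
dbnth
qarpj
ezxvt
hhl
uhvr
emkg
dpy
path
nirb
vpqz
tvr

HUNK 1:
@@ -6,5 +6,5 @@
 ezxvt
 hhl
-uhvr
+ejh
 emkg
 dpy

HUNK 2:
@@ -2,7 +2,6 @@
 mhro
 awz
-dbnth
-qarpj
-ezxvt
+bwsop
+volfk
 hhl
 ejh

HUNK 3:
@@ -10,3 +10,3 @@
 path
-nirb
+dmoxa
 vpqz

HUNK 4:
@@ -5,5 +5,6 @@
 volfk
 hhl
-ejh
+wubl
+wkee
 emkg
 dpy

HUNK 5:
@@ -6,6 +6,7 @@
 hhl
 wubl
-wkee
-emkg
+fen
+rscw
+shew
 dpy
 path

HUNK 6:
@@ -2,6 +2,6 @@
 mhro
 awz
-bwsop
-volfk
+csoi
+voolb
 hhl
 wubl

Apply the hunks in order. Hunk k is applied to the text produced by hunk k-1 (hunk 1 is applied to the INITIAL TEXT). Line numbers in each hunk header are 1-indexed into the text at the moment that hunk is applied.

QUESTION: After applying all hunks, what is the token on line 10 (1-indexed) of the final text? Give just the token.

Hunk 1: at line 6 remove [uhvr] add [ejh] -> 14 lines: bbu mhro awz dbnth qarpj ezxvt hhl ejh emkg dpy path nirb vpqz tvr
Hunk 2: at line 2 remove [dbnth,qarpj,ezxvt] add [bwsop,volfk] -> 13 lines: bbu mhro awz bwsop volfk hhl ejh emkg dpy path nirb vpqz tvr
Hunk 3: at line 10 remove [nirb] add [dmoxa] -> 13 lines: bbu mhro awz bwsop volfk hhl ejh emkg dpy path dmoxa vpqz tvr
Hunk 4: at line 5 remove [ejh] add [wubl,wkee] -> 14 lines: bbu mhro awz bwsop volfk hhl wubl wkee emkg dpy path dmoxa vpqz tvr
Hunk 5: at line 6 remove [wkee,emkg] add [fen,rscw,shew] -> 15 lines: bbu mhro awz bwsop volfk hhl wubl fen rscw shew dpy path dmoxa vpqz tvr
Hunk 6: at line 2 remove [bwsop,volfk] add [csoi,voolb] -> 15 lines: bbu mhro awz csoi voolb hhl wubl fen rscw shew dpy path dmoxa vpqz tvr
Final line 10: shew

Answer: shew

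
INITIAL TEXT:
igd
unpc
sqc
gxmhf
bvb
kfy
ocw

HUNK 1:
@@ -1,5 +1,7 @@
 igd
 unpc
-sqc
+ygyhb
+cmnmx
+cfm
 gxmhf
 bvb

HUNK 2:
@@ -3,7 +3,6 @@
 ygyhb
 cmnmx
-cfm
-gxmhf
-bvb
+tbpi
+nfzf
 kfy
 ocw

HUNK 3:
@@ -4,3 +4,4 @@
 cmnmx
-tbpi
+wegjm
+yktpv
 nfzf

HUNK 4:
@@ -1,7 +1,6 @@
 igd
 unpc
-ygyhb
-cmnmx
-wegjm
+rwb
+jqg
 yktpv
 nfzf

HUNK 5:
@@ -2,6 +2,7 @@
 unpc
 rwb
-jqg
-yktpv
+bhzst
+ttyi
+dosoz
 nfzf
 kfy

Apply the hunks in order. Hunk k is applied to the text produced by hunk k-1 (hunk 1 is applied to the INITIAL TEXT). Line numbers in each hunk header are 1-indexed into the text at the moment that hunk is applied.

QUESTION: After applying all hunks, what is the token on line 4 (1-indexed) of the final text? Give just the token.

Answer: bhzst

Derivation:
Hunk 1: at line 1 remove [sqc] add [ygyhb,cmnmx,cfm] -> 9 lines: igd unpc ygyhb cmnmx cfm gxmhf bvb kfy ocw
Hunk 2: at line 3 remove [cfm,gxmhf,bvb] add [tbpi,nfzf] -> 8 lines: igd unpc ygyhb cmnmx tbpi nfzf kfy ocw
Hunk 3: at line 4 remove [tbpi] add [wegjm,yktpv] -> 9 lines: igd unpc ygyhb cmnmx wegjm yktpv nfzf kfy ocw
Hunk 4: at line 1 remove [ygyhb,cmnmx,wegjm] add [rwb,jqg] -> 8 lines: igd unpc rwb jqg yktpv nfzf kfy ocw
Hunk 5: at line 2 remove [jqg,yktpv] add [bhzst,ttyi,dosoz] -> 9 lines: igd unpc rwb bhzst ttyi dosoz nfzf kfy ocw
Final line 4: bhzst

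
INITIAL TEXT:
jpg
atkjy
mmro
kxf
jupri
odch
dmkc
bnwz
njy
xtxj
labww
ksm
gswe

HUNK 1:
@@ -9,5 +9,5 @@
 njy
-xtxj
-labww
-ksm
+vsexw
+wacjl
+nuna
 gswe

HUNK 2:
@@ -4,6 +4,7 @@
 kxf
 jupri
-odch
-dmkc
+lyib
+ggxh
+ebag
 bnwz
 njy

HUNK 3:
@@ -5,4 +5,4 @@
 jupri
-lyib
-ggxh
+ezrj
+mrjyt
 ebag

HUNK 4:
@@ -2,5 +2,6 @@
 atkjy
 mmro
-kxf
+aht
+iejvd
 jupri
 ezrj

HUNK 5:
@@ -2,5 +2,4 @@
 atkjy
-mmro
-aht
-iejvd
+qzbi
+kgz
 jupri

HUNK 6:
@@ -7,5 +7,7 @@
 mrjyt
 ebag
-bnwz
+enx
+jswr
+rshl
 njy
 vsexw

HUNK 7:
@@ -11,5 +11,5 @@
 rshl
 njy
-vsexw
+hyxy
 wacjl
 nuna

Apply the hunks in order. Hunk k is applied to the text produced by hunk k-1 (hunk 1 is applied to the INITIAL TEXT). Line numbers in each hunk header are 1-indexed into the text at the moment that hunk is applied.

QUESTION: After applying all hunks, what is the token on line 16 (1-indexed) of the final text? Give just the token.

Answer: gswe

Derivation:
Hunk 1: at line 9 remove [xtxj,labww,ksm] add [vsexw,wacjl,nuna] -> 13 lines: jpg atkjy mmro kxf jupri odch dmkc bnwz njy vsexw wacjl nuna gswe
Hunk 2: at line 4 remove [odch,dmkc] add [lyib,ggxh,ebag] -> 14 lines: jpg atkjy mmro kxf jupri lyib ggxh ebag bnwz njy vsexw wacjl nuna gswe
Hunk 3: at line 5 remove [lyib,ggxh] add [ezrj,mrjyt] -> 14 lines: jpg atkjy mmro kxf jupri ezrj mrjyt ebag bnwz njy vsexw wacjl nuna gswe
Hunk 4: at line 2 remove [kxf] add [aht,iejvd] -> 15 lines: jpg atkjy mmro aht iejvd jupri ezrj mrjyt ebag bnwz njy vsexw wacjl nuna gswe
Hunk 5: at line 2 remove [mmro,aht,iejvd] add [qzbi,kgz] -> 14 lines: jpg atkjy qzbi kgz jupri ezrj mrjyt ebag bnwz njy vsexw wacjl nuna gswe
Hunk 6: at line 7 remove [bnwz] add [enx,jswr,rshl] -> 16 lines: jpg atkjy qzbi kgz jupri ezrj mrjyt ebag enx jswr rshl njy vsexw wacjl nuna gswe
Hunk 7: at line 11 remove [vsexw] add [hyxy] -> 16 lines: jpg atkjy qzbi kgz jupri ezrj mrjyt ebag enx jswr rshl njy hyxy wacjl nuna gswe
Final line 16: gswe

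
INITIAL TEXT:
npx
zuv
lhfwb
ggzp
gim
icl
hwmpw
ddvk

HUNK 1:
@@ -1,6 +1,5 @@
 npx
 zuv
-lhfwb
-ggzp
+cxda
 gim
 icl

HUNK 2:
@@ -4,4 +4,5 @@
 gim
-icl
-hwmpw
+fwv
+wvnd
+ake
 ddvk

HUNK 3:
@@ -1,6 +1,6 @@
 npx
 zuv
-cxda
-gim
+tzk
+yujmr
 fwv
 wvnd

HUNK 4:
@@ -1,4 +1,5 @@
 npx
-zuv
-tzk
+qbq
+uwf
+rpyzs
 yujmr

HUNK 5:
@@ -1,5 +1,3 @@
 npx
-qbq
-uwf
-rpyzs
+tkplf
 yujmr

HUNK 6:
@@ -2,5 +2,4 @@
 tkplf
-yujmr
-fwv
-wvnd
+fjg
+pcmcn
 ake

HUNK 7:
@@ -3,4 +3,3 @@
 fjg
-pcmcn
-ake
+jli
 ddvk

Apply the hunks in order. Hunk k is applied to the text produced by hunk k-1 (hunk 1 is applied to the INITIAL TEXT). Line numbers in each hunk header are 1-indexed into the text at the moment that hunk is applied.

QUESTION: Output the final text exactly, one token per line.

Hunk 1: at line 1 remove [lhfwb,ggzp] add [cxda] -> 7 lines: npx zuv cxda gim icl hwmpw ddvk
Hunk 2: at line 4 remove [icl,hwmpw] add [fwv,wvnd,ake] -> 8 lines: npx zuv cxda gim fwv wvnd ake ddvk
Hunk 3: at line 1 remove [cxda,gim] add [tzk,yujmr] -> 8 lines: npx zuv tzk yujmr fwv wvnd ake ddvk
Hunk 4: at line 1 remove [zuv,tzk] add [qbq,uwf,rpyzs] -> 9 lines: npx qbq uwf rpyzs yujmr fwv wvnd ake ddvk
Hunk 5: at line 1 remove [qbq,uwf,rpyzs] add [tkplf] -> 7 lines: npx tkplf yujmr fwv wvnd ake ddvk
Hunk 6: at line 2 remove [yujmr,fwv,wvnd] add [fjg,pcmcn] -> 6 lines: npx tkplf fjg pcmcn ake ddvk
Hunk 7: at line 3 remove [pcmcn,ake] add [jli] -> 5 lines: npx tkplf fjg jli ddvk

Answer: npx
tkplf
fjg
jli
ddvk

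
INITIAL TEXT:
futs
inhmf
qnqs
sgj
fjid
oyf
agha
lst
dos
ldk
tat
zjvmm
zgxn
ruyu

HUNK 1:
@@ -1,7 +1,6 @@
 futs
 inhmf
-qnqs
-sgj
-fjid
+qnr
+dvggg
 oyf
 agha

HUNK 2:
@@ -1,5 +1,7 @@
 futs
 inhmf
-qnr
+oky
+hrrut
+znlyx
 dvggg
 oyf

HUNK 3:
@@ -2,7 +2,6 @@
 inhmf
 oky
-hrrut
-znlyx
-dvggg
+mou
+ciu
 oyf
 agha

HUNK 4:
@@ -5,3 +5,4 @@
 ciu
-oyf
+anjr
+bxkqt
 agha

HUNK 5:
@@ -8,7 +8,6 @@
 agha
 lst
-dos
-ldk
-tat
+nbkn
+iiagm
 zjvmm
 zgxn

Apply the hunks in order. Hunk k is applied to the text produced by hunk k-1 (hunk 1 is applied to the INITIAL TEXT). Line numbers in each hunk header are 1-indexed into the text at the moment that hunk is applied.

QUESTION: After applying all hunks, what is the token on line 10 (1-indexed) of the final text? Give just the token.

Hunk 1: at line 1 remove [qnqs,sgj,fjid] add [qnr,dvggg] -> 13 lines: futs inhmf qnr dvggg oyf agha lst dos ldk tat zjvmm zgxn ruyu
Hunk 2: at line 1 remove [qnr] add [oky,hrrut,znlyx] -> 15 lines: futs inhmf oky hrrut znlyx dvggg oyf agha lst dos ldk tat zjvmm zgxn ruyu
Hunk 3: at line 2 remove [hrrut,znlyx,dvggg] add [mou,ciu] -> 14 lines: futs inhmf oky mou ciu oyf agha lst dos ldk tat zjvmm zgxn ruyu
Hunk 4: at line 5 remove [oyf] add [anjr,bxkqt] -> 15 lines: futs inhmf oky mou ciu anjr bxkqt agha lst dos ldk tat zjvmm zgxn ruyu
Hunk 5: at line 8 remove [dos,ldk,tat] add [nbkn,iiagm] -> 14 lines: futs inhmf oky mou ciu anjr bxkqt agha lst nbkn iiagm zjvmm zgxn ruyu
Final line 10: nbkn

Answer: nbkn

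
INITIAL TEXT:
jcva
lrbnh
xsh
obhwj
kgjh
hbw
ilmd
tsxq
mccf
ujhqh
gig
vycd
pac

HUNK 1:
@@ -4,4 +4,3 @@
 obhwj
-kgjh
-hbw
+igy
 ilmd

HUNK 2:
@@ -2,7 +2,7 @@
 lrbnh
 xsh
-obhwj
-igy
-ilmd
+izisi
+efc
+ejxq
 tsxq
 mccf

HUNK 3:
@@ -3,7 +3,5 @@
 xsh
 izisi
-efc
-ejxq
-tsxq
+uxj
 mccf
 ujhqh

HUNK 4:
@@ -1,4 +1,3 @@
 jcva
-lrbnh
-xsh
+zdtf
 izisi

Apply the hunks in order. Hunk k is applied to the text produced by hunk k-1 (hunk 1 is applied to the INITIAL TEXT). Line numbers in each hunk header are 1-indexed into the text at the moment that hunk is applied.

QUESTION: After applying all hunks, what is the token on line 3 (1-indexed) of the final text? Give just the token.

Hunk 1: at line 4 remove [kgjh,hbw] add [igy] -> 12 lines: jcva lrbnh xsh obhwj igy ilmd tsxq mccf ujhqh gig vycd pac
Hunk 2: at line 2 remove [obhwj,igy,ilmd] add [izisi,efc,ejxq] -> 12 lines: jcva lrbnh xsh izisi efc ejxq tsxq mccf ujhqh gig vycd pac
Hunk 3: at line 3 remove [efc,ejxq,tsxq] add [uxj] -> 10 lines: jcva lrbnh xsh izisi uxj mccf ujhqh gig vycd pac
Hunk 4: at line 1 remove [lrbnh,xsh] add [zdtf] -> 9 lines: jcva zdtf izisi uxj mccf ujhqh gig vycd pac
Final line 3: izisi

Answer: izisi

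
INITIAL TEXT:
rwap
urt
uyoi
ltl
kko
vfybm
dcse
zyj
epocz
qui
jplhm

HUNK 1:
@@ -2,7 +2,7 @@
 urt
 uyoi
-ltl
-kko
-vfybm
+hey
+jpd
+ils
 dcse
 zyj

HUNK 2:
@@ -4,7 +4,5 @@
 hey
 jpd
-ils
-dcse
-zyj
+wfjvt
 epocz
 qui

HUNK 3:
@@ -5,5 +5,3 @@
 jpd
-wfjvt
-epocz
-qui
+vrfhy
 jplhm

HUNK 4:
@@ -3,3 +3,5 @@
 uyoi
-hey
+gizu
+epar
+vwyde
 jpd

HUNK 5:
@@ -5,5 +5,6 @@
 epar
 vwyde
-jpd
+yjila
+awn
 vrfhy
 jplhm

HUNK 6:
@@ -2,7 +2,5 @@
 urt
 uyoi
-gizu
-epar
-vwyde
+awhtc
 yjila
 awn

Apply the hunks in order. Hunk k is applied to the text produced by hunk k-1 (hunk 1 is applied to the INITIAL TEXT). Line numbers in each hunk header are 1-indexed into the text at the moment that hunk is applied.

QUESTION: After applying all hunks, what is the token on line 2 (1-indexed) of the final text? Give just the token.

Hunk 1: at line 2 remove [ltl,kko,vfybm] add [hey,jpd,ils] -> 11 lines: rwap urt uyoi hey jpd ils dcse zyj epocz qui jplhm
Hunk 2: at line 4 remove [ils,dcse,zyj] add [wfjvt] -> 9 lines: rwap urt uyoi hey jpd wfjvt epocz qui jplhm
Hunk 3: at line 5 remove [wfjvt,epocz,qui] add [vrfhy] -> 7 lines: rwap urt uyoi hey jpd vrfhy jplhm
Hunk 4: at line 3 remove [hey] add [gizu,epar,vwyde] -> 9 lines: rwap urt uyoi gizu epar vwyde jpd vrfhy jplhm
Hunk 5: at line 5 remove [jpd] add [yjila,awn] -> 10 lines: rwap urt uyoi gizu epar vwyde yjila awn vrfhy jplhm
Hunk 6: at line 2 remove [gizu,epar,vwyde] add [awhtc] -> 8 lines: rwap urt uyoi awhtc yjila awn vrfhy jplhm
Final line 2: urt

Answer: urt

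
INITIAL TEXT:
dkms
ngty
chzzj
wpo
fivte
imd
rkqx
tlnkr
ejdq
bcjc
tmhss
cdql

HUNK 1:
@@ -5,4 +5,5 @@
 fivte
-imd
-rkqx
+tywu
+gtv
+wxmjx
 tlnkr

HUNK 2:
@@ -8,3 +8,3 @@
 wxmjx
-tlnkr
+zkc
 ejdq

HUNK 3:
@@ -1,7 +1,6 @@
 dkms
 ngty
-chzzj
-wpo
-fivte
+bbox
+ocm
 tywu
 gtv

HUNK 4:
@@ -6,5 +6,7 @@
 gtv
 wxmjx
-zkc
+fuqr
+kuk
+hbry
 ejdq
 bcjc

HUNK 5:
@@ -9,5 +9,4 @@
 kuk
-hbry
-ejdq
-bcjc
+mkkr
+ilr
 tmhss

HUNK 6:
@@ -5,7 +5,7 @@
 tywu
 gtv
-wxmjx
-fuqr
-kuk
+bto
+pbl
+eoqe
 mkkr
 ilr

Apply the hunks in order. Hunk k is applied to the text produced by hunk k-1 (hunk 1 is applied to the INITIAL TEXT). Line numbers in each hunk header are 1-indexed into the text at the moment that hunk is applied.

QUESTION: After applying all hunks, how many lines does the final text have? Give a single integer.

Answer: 13

Derivation:
Hunk 1: at line 5 remove [imd,rkqx] add [tywu,gtv,wxmjx] -> 13 lines: dkms ngty chzzj wpo fivte tywu gtv wxmjx tlnkr ejdq bcjc tmhss cdql
Hunk 2: at line 8 remove [tlnkr] add [zkc] -> 13 lines: dkms ngty chzzj wpo fivte tywu gtv wxmjx zkc ejdq bcjc tmhss cdql
Hunk 3: at line 1 remove [chzzj,wpo,fivte] add [bbox,ocm] -> 12 lines: dkms ngty bbox ocm tywu gtv wxmjx zkc ejdq bcjc tmhss cdql
Hunk 4: at line 6 remove [zkc] add [fuqr,kuk,hbry] -> 14 lines: dkms ngty bbox ocm tywu gtv wxmjx fuqr kuk hbry ejdq bcjc tmhss cdql
Hunk 5: at line 9 remove [hbry,ejdq,bcjc] add [mkkr,ilr] -> 13 lines: dkms ngty bbox ocm tywu gtv wxmjx fuqr kuk mkkr ilr tmhss cdql
Hunk 6: at line 5 remove [wxmjx,fuqr,kuk] add [bto,pbl,eoqe] -> 13 lines: dkms ngty bbox ocm tywu gtv bto pbl eoqe mkkr ilr tmhss cdql
Final line count: 13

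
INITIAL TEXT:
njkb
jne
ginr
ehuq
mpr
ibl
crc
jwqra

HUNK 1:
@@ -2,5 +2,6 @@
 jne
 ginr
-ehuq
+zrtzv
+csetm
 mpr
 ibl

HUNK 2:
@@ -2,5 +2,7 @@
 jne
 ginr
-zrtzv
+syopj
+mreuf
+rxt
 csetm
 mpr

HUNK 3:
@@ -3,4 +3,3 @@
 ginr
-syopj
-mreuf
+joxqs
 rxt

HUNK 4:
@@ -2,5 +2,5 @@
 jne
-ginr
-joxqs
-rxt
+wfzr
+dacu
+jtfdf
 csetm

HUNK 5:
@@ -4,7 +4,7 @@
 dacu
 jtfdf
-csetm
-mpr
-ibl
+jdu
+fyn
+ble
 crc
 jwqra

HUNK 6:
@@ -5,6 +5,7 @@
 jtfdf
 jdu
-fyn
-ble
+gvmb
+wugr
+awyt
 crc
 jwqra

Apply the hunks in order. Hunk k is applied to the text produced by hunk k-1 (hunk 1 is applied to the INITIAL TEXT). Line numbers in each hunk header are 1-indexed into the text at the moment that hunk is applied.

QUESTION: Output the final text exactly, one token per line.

Hunk 1: at line 2 remove [ehuq] add [zrtzv,csetm] -> 9 lines: njkb jne ginr zrtzv csetm mpr ibl crc jwqra
Hunk 2: at line 2 remove [zrtzv] add [syopj,mreuf,rxt] -> 11 lines: njkb jne ginr syopj mreuf rxt csetm mpr ibl crc jwqra
Hunk 3: at line 3 remove [syopj,mreuf] add [joxqs] -> 10 lines: njkb jne ginr joxqs rxt csetm mpr ibl crc jwqra
Hunk 4: at line 2 remove [ginr,joxqs,rxt] add [wfzr,dacu,jtfdf] -> 10 lines: njkb jne wfzr dacu jtfdf csetm mpr ibl crc jwqra
Hunk 5: at line 4 remove [csetm,mpr,ibl] add [jdu,fyn,ble] -> 10 lines: njkb jne wfzr dacu jtfdf jdu fyn ble crc jwqra
Hunk 6: at line 5 remove [fyn,ble] add [gvmb,wugr,awyt] -> 11 lines: njkb jne wfzr dacu jtfdf jdu gvmb wugr awyt crc jwqra

Answer: njkb
jne
wfzr
dacu
jtfdf
jdu
gvmb
wugr
awyt
crc
jwqra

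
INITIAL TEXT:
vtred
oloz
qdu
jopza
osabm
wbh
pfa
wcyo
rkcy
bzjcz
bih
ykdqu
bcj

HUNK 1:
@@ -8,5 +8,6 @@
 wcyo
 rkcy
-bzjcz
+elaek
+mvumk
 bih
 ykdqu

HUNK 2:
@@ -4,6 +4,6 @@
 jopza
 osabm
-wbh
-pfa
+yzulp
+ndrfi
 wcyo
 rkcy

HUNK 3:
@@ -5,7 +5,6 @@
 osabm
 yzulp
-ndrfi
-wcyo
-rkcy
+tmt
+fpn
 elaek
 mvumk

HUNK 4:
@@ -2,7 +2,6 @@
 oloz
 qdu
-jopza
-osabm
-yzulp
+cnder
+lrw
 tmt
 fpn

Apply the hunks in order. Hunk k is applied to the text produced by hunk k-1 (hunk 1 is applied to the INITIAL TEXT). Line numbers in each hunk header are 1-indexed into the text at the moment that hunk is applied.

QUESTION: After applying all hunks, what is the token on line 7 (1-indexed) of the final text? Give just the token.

Hunk 1: at line 8 remove [bzjcz] add [elaek,mvumk] -> 14 lines: vtred oloz qdu jopza osabm wbh pfa wcyo rkcy elaek mvumk bih ykdqu bcj
Hunk 2: at line 4 remove [wbh,pfa] add [yzulp,ndrfi] -> 14 lines: vtred oloz qdu jopza osabm yzulp ndrfi wcyo rkcy elaek mvumk bih ykdqu bcj
Hunk 3: at line 5 remove [ndrfi,wcyo,rkcy] add [tmt,fpn] -> 13 lines: vtred oloz qdu jopza osabm yzulp tmt fpn elaek mvumk bih ykdqu bcj
Hunk 4: at line 2 remove [jopza,osabm,yzulp] add [cnder,lrw] -> 12 lines: vtred oloz qdu cnder lrw tmt fpn elaek mvumk bih ykdqu bcj
Final line 7: fpn

Answer: fpn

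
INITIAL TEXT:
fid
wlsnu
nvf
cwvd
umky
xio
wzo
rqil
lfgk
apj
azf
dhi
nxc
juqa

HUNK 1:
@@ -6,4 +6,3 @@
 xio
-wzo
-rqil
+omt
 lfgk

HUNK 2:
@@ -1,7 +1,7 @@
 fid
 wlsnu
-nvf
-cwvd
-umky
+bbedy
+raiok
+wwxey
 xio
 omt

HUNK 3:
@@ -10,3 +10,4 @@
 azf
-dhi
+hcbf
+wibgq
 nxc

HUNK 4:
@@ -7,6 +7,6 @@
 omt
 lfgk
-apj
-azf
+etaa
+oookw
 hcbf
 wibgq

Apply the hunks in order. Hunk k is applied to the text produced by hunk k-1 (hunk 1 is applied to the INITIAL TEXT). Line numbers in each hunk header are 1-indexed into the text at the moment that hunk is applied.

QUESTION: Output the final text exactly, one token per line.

Answer: fid
wlsnu
bbedy
raiok
wwxey
xio
omt
lfgk
etaa
oookw
hcbf
wibgq
nxc
juqa

Derivation:
Hunk 1: at line 6 remove [wzo,rqil] add [omt] -> 13 lines: fid wlsnu nvf cwvd umky xio omt lfgk apj azf dhi nxc juqa
Hunk 2: at line 1 remove [nvf,cwvd,umky] add [bbedy,raiok,wwxey] -> 13 lines: fid wlsnu bbedy raiok wwxey xio omt lfgk apj azf dhi nxc juqa
Hunk 3: at line 10 remove [dhi] add [hcbf,wibgq] -> 14 lines: fid wlsnu bbedy raiok wwxey xio omt lfgk apj azf hcbf wibgq nxc juqa
Hunk 4: at line 7 remove [apj,azf] add [etaa,oookw] -> 14 lines: fid wlsnu bbedy raiok wwxey xio omt lfgk etaa oookw hcbf wibgq nxc juqa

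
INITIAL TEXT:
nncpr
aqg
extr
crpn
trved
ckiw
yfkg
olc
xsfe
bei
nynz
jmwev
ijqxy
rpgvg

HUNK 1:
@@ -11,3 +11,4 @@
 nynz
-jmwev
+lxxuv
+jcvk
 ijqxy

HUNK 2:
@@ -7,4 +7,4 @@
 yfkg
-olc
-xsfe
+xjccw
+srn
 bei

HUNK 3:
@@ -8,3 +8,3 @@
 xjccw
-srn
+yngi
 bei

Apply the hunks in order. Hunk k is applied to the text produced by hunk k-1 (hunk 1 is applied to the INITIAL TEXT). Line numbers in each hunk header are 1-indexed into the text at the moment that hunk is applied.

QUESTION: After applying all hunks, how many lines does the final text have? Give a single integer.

Hunk 1: at line 11 remove [jmwev] add [lxxuv,jcvk] -> 15 lines: nncpr aqg extr crpn trved ckiw yfkg olc xsfe bei nynz lxxuv jcvk ijqxy rpgvg
Hunk 2: at line 7 remove [olc,xsfe] add [xjccw,srn] -> 15 lines: nncpr aqg extr crpn trved ckiw yfkg xjccw srn bei nynz lxxuv jcvk ijqxy rpgvg
Hunk 3: at line 8 remove [srn] add [yngi] -> 15 lines: nncpr aqg extr crpn trved ckiw yfkg xjccw yngi bei nynz lxxuv jcvk ijqxy rpgvg
Final line count: 15

Answer: 15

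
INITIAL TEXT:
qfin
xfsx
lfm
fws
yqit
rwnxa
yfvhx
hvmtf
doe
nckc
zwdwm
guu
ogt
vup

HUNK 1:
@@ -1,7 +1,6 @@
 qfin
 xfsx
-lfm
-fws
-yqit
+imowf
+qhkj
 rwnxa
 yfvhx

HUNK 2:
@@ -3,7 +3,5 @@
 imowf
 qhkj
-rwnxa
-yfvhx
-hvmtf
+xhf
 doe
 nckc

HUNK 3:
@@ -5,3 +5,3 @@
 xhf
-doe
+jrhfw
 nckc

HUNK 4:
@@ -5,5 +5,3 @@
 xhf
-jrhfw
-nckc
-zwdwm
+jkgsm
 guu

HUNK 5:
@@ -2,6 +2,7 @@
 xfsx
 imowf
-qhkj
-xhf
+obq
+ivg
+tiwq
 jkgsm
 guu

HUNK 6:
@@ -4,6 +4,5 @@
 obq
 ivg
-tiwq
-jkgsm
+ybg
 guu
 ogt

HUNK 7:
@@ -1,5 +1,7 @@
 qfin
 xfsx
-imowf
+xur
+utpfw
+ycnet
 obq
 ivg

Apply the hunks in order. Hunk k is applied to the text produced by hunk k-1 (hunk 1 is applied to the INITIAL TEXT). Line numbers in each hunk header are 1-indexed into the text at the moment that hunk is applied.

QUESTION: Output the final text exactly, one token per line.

Answer: qfin
xfsx
xur
utpfw
ycnet
obq
ivg
ybg
guu
ogt
vup

Derivation:
Hunk 1: at line 1 remove [lfm,fws,yqit] add [imowf,qhkj] -> 13 lines: qfin xfsx imowf qhkj rwnxa yfvhx hvmtf doe nckc zwdwm guu ogt vup
Hunk 2: at line 3 remove [rwnxa,yfvhx,hvmtf] add [xhf] -> 11 lines: qfin xfsx imowf qhkj xhf doe nckc zwdwm guu ogt vup
Hunk 3: at line 5 remove [doe] add [jrhfw] -> 11 lines: qfin xfsx imowf qhkj xhf jrhfw nckc zwdwm guu ogt vup
Hunk 4: at line 5 remove [jrhfw,nckc,zwdwm] add [jkgsm] -> 9 lines: qfin xfsx imowf qhkj xhf jkgsm guu ogt vup
Hunk 5: at line 2 remove [qhkj,xhf] add [obq,ivg,tiwq] -> 10 lines: qfin xfsx imowf obq ivg tiwq jkgsm guu ogt vup
Hunk 6: at line 4 remove [tiwq,jkgsm] add [ybg] -> 9 lines: qfin xfsx imowf obq ivg ybg guu ogt vup
Hunk 7: at line 1 remove [imowf] add [xur,utpfw,ycnet] -> 11 lines: qfin xfsx xur utpfw ycnet obq ivg ybg guu ogt vup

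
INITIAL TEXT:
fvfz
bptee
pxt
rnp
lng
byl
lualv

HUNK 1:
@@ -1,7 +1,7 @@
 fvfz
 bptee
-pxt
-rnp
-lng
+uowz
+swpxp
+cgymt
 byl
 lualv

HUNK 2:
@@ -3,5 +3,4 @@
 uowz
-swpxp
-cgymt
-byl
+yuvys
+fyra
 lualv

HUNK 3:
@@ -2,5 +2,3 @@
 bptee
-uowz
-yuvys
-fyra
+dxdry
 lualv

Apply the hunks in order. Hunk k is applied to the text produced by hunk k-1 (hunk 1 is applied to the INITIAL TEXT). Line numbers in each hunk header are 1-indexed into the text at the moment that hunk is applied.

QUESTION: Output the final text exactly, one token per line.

Answer: fvfz
bptee
dxdry
lualv

Derivation:
Hunk 1: at line 1 remove [pxt,rnp,lng] add [uowz,swpxp,cgymt] -> 7 lines: fvfz bptee uowz swpxp cgymt byl lualv
Hunk 2: at line 3 remove [swpxp,cgymt,byl] add [yuvys,fyra] -> 6 lines: fvfz bptee uowz yuvys fyra lualv
Hunk 3: at line 2 remove [uowz,yuvys,fyra] add [dxdry] -> 4 lines: fvfz bptee dxdry lualv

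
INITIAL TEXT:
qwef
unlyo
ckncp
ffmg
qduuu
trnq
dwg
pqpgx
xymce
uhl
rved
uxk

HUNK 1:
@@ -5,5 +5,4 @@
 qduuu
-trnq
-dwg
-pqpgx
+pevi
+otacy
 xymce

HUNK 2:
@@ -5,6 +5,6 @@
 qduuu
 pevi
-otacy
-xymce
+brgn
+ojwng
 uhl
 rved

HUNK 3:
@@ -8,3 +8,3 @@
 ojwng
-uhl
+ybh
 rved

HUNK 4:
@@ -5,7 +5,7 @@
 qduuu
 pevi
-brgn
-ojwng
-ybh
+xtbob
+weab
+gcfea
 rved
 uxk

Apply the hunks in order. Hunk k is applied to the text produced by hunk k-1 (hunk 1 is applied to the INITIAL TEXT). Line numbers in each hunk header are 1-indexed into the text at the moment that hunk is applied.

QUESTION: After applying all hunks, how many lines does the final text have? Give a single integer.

Hunk 1: at line 5 remove [trnq,dwg,pqpgx] add [pevi,otacy] -> 11 lines: qwef unlyo ckncp ffmg qduuu pevi otacy xymce uhl rved uxk
Hunk 2: at line 5 remove [otacy,xymce] add [brgn,ojwng] -> 11 lines: qwef unlyo ckncp ffmg qduuu pevi brgn ojwng uhl rved uxk
Hunk 3: at line 8 remove [uhl] add [ybh] -> 11 lines: qwef unlyo ckncp ffmg qduuu pevi brgn ojwng ybh rved uxk
Hunk 4: at line 5 remove [brgn,ojwng,ybh] add [xtbob,weab,gcfea] -> 11 lines: qwef unlyo ckncp ffmg qduuu pevi xtbob weab gcfea rved uxk
Final line count: 11

Answer: 11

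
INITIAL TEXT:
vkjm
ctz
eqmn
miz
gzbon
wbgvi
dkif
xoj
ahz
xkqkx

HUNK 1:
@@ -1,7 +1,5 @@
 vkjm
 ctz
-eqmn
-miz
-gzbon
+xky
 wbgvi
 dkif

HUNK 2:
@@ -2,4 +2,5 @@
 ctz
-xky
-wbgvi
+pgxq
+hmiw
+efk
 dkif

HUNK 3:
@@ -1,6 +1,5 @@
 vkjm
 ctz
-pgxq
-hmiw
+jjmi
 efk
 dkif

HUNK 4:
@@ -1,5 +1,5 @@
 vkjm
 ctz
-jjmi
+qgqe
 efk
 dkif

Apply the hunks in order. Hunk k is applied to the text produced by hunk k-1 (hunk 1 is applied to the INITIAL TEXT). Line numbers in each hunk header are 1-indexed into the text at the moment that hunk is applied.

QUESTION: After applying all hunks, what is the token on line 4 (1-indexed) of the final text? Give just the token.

Hunk 1: at line 1 remove [eqmn,miz,gzbon] add [xky] -> 8 lines: vkjm ctz xky wbgvi dkif xoj ahz xkqkx
Hunk 2: at line 2 remove [xky,wbgvi] add [pgxq,hmiw,efk] -> 9 lines: vkjm ctz pgxq hmiw efk dkif xoj ahz xkqkx
Hunk 3: at line 1 remove [pgxq,hmiw] add [jjmi] -> 8 lines: vkjm ctz jjmi efk dkif xoj ahz xkqkx
Hunk 4: at line 1 remove [jjmi] add [qgqe] -> 8 lines: vkjm ctz qgqe efk dkif xoj ahz xkqkx
Final line 4: efk

Answer: efk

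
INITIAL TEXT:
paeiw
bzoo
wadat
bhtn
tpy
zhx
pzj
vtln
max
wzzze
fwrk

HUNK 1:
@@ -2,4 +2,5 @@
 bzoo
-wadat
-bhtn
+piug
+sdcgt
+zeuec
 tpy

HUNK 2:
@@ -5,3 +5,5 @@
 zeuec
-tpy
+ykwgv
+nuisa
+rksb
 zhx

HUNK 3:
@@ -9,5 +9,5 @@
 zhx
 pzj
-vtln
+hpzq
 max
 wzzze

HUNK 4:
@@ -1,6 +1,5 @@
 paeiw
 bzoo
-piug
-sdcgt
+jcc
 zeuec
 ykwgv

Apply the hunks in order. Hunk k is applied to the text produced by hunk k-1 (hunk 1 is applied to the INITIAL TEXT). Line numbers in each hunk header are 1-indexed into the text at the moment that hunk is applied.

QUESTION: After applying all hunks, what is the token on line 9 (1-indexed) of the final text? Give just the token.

Answer: pzj

Derivation:
Hunk 1: at line 2 remove [wadat,bhtn] add [piug,sdcgt,zeuec] -> 12 lines: paeiw bzoo piug sdcgt zeuec tpy zhx pzj vtln max wzzze fwrk
Hunk 2: at line 5 remove [tpy] add [ykwgv,nuisa,rksb] -> 14 lines: paeiw bzoo piug sdcgt zeuec ykwgv nuisa rksb zhx pzj vtln max wzzze fwrk
Hunk 3: at line 9 remove [vtln] add [hpzq] -> 14 lines: paeiw bzoo piug sdcgt zeuec ykwgv nuisa rksb zhx pzj hpzq max wzzze fwrk
Hunk 4: at line 1 remove [piug,sdcgt] add [jcc] -> 13 lines: paeiw bzoo jcc zeuec ykwgv nuisa rksb zhx pzj hpzq max wzzze fwrk
Final line 9: pzj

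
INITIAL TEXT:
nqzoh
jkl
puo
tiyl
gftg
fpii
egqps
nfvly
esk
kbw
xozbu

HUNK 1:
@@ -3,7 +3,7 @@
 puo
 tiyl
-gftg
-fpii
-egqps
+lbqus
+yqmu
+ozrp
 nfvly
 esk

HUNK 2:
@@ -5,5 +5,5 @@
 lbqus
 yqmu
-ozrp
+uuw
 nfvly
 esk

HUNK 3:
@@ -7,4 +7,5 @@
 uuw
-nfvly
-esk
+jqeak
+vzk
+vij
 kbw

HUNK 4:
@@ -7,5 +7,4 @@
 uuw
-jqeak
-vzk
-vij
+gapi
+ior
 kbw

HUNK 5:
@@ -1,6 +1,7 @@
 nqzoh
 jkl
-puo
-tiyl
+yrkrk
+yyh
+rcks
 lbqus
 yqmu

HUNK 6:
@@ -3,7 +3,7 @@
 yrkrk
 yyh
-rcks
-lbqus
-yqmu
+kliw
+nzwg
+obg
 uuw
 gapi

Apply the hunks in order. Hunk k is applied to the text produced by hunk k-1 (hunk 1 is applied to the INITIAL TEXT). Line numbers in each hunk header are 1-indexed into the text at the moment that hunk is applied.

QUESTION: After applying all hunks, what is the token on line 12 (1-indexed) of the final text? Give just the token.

Answer: xozbu

Derivation:
Hunk 1: at line 3 remove [gftg,fpii,egqps] add [lbqus,yqmu,ozrp] -> 11 lines: nqzoh jkl puo tiyl lbqus yqmu ozrp nfvly esk kbw xozbu
Hunk 2: at line 5 remove [ozrp] add [uuw] -> 11 lines: nqzoh jkl puo tiyl lbqus yqmu uuw nfvly esk kbw xozbu
Hunk 3: at line 7 remove [nfvly,esk] add [jqeak,vzk,vij] -> 12 lines: nqzoh jkl puo tiyl lbqus yqmu uuw jqeak vzk vij kbw xozbu
Hunk 4: at line 7 remove [jqeak,vzk,vij] add [gapi,ior] -> 11 lines: nqzoh jkl puo tiyl lbqus yqmu uuw gapi ior kbw xozbu
Hunk 5: at line 1 remove [puo,tiyl] add [yrkrk,yyh,rcks] -> 12 lines: nqzoh jkl yrkrk yyh rcks lbqus yqmu uuw gapi ior kbw xozbu
Hunk 6: at line 3 remove [rcks,lbqus,yqmu] add [kliw,nzwg,obg] -> 12 lines: nqzoh jkl yrkrk yyh kliw nzwg obg uuw gapi ior kbw xozbu
Final line 12: xozbu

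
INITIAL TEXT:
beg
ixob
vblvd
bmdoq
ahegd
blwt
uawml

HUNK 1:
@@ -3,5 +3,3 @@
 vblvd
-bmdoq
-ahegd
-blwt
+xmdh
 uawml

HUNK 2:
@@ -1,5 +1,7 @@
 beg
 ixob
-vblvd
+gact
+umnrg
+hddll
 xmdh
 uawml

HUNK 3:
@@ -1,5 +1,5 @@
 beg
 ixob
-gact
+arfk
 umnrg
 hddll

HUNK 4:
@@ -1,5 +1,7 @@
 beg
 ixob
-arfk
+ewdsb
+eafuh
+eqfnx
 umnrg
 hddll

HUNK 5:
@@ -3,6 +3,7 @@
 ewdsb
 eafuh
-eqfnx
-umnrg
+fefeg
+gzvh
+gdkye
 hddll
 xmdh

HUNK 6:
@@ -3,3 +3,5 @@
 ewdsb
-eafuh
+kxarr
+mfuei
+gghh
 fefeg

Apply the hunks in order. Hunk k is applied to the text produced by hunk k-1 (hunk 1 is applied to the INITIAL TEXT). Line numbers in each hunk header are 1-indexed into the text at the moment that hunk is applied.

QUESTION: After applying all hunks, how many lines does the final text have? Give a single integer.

Hunk 1: at line 3 remove [bmdoq,ahegd,blwt] add [xmdh] -> 5 lines: beg ixob vblvd xmdh uawml
Hunk 2: at line 1 remove [vblvd] add [gact,umnrg,hddll] -> 7 lines: beg ixob gact umnrg hddll xmdh uawml
Hunk 3: at line 1 remove [gact] add [arfk] -> 7 lines: beg ixob arfk umnrg hddll xmdh uawml
Hunk 4: at line 1 remove [arfk] add [ewdsb,eafuh,eqfnx] -> 9 lines: beg ixob ewdsb eafuh eqfnx umnrg hddll xmdh uawml
Hunk 5: at line 3 remove [eqfnx,umnrg] add [fefeg,gzvh,gdkye] -> 10 lines: beg ixob ewdsb eafuh fefeg gzvh gdkye hddll xmdh uawml
Hunk 6: at line 3 remove [eafuh] add [kxarr,mfuei,gghh] -> 12 lines: beg ixob ewdsb kxarr mfuei gghh fefeg gzvh gdkye hddll xmdh uawml
Final line count: 12

Answer: 12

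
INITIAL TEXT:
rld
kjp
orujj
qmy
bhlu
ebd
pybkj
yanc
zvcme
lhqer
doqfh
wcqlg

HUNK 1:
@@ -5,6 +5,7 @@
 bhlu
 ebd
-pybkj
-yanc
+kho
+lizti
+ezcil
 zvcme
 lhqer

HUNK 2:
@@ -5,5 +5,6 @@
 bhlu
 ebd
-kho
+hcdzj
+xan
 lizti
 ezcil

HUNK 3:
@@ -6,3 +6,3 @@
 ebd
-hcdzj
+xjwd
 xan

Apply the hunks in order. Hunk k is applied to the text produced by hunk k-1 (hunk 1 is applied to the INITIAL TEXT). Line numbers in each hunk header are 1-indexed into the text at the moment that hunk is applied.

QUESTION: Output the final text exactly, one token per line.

Answer: rld
kjp
orujj
qmy
bhlu
ebd
xjwd
xan
lizti
ezcil
zvcme
lhqer
doqfh
wcqlg

Derivation:
Hunk 1: at line 5 remove [pybkj,yanc] add [kho,lizti,ezcil] -> 13 lines: rld kjp orujj qmy bhlu ebd kho lizti ezcil zvcme lhqer doqfh wcqlg
Hunk 2: at line 5 remove [kho] add [hcdzj,xan] -> 14 lines: rld kjp orujj qmy bhlu ebd hcdzj xan lizti ezcil zvcme lhqer doqfh wcqlg
Hunk 3: at line 6 remove [hcdzj] add [xjwd] -> 14 lines: rld kjp orujj qmy bhlu ebd xjwd xan lizti ezcil zvcme lhqer doqfh wcqlg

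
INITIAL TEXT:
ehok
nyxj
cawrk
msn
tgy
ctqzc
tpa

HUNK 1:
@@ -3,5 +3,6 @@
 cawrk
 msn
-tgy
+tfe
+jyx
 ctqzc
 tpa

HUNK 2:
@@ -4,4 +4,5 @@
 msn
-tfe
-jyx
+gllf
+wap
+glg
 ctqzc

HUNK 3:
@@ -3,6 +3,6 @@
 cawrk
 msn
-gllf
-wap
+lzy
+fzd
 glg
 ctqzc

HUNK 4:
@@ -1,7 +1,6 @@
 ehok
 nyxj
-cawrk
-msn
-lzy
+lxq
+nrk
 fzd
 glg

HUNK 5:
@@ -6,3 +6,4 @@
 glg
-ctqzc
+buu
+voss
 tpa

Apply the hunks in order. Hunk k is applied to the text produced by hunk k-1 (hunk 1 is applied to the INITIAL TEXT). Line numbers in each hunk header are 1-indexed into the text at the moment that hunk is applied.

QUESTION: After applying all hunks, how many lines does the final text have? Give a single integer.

Answer: 9

Derivation:
Hunk 1: at line 3 remove [tgy] add [tfe,jyx] -> 8 lines: ehok nyxj cawrk msn tfe jyx ctqzc tpa
Hunk 2: at line 4 remove [tfe,jyx] add [gllf,wap,glg] -> 9 lines: ehok nyxj cawrk msn gllf wap glg ctqzc tpa
Hunk 3: at line 3 remove [gllf,wap] add [lzy,fzd] -> 9 lines: ehok nyxj cawrk msn lzy fzd glg ctqzc tpa
Hunk 4: at line 1 remove [cawrk,msn,lzy] add [lxq,nrk] -> 8 lines: ehok nyxj lxq nrk fzd glg ctqzc tpa
Hunk 5: at line 6 remove [ctqzc] add [buu,voss] -> 9 lines: ehok nyxj lxq nrk fzd glg buu voss tpa
Final line count: 9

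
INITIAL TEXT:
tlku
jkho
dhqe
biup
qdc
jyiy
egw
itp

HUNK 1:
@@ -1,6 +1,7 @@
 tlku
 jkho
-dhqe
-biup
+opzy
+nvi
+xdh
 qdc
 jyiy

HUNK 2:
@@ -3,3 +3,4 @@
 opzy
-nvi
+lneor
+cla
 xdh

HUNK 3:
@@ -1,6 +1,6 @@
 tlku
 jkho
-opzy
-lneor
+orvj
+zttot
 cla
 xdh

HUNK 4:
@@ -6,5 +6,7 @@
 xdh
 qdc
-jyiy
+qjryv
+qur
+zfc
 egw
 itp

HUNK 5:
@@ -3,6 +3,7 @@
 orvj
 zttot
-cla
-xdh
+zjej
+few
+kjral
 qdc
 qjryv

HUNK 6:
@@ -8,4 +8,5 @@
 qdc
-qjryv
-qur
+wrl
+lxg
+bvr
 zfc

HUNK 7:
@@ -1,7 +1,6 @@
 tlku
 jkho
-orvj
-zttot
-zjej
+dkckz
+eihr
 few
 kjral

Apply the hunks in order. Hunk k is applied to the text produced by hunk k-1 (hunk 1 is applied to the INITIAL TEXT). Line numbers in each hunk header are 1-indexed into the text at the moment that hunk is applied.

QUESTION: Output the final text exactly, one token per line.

Answer: tlku
jkho
dkckz
eihr
few
kjral
qdc
wrl
lxg
bvr
zfc
egw
itp

Derivation:
Hunk 1: at line 1 remove [dhqe,biup] add [opzy,nvi,xdh] -> 9 lines: tlku jkho opzy nvi xdh qdc jyiy egw itp
Hunk 2: at line 3 remove [nvi] add [lneor,cla] -> 10 lines: tlku jkho opzy lneor cla xdh qdc jyiy egw itp
Hunk 3: at line 1 remove [opzy,lneor] add [orvj,zttot] -> 10 lines: tlku jkho orvj zttot cla xdh qdc jyiy egw itp
Hunk 4: at line 6 remove [jyiy] add [qjryv,qur,zfc] -> 12 lines: tlku jkho orvj zttot cla xdh qdc qjryv qur zfc egw itp
Hunk 5: at line 3 remove [cla,xdh] add [zjej,few,kjral] -> 13 lines: tlku jkho orvj zttot zjej few kjral qdc qjryv qur zfc egw itp
Hunk 6: at line 8 remove [qjryv,qur] add [wrl,lxg,bvr] -> 14 lines: tlku jkho orvj zttot zjej few kjral qdc wrl lxg bvr zfc egw itp
Hunk 7: at line 1 remove [orvj,zttot,zjej] add [dkckz,eihr] -> 13 lines: tlku jkho dkckz eihr few kjral qdc wrl lxg bvr zfc egw itp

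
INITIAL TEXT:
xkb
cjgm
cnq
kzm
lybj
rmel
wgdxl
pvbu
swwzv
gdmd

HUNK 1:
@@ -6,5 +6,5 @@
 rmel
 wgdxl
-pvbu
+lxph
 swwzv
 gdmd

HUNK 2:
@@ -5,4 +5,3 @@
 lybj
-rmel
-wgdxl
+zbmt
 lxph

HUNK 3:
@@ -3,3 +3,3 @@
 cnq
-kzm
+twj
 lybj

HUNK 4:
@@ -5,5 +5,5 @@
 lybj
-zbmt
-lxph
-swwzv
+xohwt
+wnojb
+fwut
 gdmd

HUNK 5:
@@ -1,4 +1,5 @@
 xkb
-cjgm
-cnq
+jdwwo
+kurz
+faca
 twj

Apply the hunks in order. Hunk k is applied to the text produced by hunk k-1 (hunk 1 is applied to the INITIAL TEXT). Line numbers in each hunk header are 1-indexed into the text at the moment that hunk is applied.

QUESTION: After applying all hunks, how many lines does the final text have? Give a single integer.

Answer: 10

Derivation:
Hunk 1: at line 6 remove [pvbu] add [lxph] -> 10 lines: xkb cjgm cnq kzm lybj rmel wgdxl lxph swwzv gdmd
Hunk 2: at line 5 remove [rmel,wgdxl] add [zbmt] -> 9 lines: xkb cjgm cnq kzm lybj zbmt lxph swwzv gdmd
Hunk 3: at line 3 remove [kzm] add [twj] -> 9 lines: xkb cjgm cnq twj lybj zbmt lxph swwzv gdmd
Hunk 4: at line 5 remove [zbmt,lxph,swwzv] add [xohwt,wnojb,fwut] -> 9 lines: xkb cjgm cnq twj lybj xohwt wnojb fwut gdmd
Hunk 5: at line 1 remove [cjgm,cnq] add [jdwwo,kurz,faca] -> 10 lines: xkb jdwwo kurz faca twj lybj xohwt wnojb fwut gdmd
Final line count: 10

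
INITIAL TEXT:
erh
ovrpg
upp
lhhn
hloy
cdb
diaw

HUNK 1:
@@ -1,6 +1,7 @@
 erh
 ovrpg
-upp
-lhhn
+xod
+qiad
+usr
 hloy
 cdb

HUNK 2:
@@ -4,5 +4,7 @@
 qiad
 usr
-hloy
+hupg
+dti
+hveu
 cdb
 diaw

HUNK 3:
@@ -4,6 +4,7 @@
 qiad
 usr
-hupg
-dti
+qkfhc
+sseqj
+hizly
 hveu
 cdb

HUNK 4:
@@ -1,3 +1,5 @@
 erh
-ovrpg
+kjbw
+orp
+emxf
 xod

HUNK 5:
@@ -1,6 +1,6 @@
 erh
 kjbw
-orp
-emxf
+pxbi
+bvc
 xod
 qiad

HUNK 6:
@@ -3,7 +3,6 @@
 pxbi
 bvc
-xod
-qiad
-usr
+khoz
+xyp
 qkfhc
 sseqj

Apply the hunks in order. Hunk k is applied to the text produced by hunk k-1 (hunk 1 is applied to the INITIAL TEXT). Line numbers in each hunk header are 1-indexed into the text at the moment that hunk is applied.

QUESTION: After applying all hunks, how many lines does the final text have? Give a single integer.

Answer: 12

Derivation:
Hunk 1: at line 1 remove [upp,lhhn] add [xod,qiad,usr] -> 8 lines: erh ovrpg xod qiad usr hloy cdb diaw
Hunk 2: at line 4 remove [hloy] add [hupg,dti,hveu] -> 10 lines: erh ovrpg xod qiad usr hupg dti hveu cdb diaw
Hunk 3: at line 4 remove [hupg,dti] add [qkfhc,sseqj,hizly] -> 11 lines: erh ovrpg xod qiad usr qkfhc sseqj hizly hveu cdb diaw
Hunk 4: at line 1 remove [ovrpg] add [kjbw,orp,emxf] -> 13 lines: erh kjbw orp emxf xod qiad usr qkfhc sseqj hizly hveu cdb diaw
Hunk 5: at line 1 remove [orp,emxf] add [pxbi,bvc] -> 13 lines: erh kjbw pxbi bvc xod qiad usr qkfhc sseqj hizly hveu cdb diaw
Hunk 6: at line 3 remove [xod,qiad,usr] add [khoz,xyp] -> 12 lines: erh kjbw pxbi bvc khoz xyp qkfhc sseqj hizly hveu cdb diaw
Final line count: 12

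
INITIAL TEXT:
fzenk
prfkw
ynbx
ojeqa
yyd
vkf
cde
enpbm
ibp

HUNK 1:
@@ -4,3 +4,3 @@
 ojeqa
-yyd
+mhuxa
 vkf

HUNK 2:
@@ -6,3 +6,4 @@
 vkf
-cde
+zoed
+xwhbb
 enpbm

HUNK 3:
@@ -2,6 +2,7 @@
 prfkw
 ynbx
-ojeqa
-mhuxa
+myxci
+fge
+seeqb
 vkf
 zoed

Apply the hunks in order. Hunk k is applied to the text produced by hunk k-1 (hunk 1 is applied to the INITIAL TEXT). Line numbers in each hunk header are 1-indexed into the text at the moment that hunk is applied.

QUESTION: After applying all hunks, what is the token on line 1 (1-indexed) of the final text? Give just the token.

Hunk 1: at line 4 remove [yyd] add [mhuxa] -> 9 lines: fzenk prfkw ynbx ojeqa mhuxa vkf cde enpbm ibp
Hunk 2: at line 6 remove [cde] add [zoed,xwhbb] -> 10 lines: fzenk prfkw ynbx ojeqa mhuxa vkf zoed xwhbb enpbm ibp
Hunk 3: at line 2 remove [ojeqa,mhuxa] add [myxci,fge,seeqb] -> 11 lines: fzenk prfkw ynbx myxci fge seeqb vkf zoed xwhbb enpbm ibp
Final line 1: fzenk

Answer: fzenk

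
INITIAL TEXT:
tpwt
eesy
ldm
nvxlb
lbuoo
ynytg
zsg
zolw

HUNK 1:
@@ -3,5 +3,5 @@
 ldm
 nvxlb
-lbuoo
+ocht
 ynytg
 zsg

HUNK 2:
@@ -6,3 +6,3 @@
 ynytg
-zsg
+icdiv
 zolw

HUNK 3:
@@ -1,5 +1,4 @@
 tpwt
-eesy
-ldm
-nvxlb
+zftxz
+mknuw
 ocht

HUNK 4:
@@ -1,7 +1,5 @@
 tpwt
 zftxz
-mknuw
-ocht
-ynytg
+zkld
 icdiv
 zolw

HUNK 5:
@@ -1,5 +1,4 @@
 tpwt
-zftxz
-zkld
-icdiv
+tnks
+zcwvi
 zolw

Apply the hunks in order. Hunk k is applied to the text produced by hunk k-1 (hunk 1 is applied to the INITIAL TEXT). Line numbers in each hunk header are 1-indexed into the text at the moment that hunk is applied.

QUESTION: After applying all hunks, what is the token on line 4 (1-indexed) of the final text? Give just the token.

Hunk 1: at line 3 remove [lbuoo] add [ocht] -> 8 lines: tpwt eesy ldm nvxlb ocht ynytg zsg zolw
Hunk 2: at line 6 remove [zsg] add [icdiv] -> 8 lines: tpwt eesy ldm nvxlb ocht ynytg icdiv zolw
Hunk 3: at line 1 remove [eesy,ldm,nvxlb] add [zftxz,mknuw] -> 7 lines: tpwt zftxz mknuw ocht ynytg icdiv zolw
Hunk 4: at line 1 remove [mknuw,ocht,ynytg] add [zkld] -> 5 lines: tpwt zftxz zkld icdiv zolw
Hunk 5: at line 1 remove [zftxz,zkld,icdiv] add [tnks,zcwvi] -> 4 lines: tpwt tnks zcwvi zolw
Final line 4: zolw

Answer: zolw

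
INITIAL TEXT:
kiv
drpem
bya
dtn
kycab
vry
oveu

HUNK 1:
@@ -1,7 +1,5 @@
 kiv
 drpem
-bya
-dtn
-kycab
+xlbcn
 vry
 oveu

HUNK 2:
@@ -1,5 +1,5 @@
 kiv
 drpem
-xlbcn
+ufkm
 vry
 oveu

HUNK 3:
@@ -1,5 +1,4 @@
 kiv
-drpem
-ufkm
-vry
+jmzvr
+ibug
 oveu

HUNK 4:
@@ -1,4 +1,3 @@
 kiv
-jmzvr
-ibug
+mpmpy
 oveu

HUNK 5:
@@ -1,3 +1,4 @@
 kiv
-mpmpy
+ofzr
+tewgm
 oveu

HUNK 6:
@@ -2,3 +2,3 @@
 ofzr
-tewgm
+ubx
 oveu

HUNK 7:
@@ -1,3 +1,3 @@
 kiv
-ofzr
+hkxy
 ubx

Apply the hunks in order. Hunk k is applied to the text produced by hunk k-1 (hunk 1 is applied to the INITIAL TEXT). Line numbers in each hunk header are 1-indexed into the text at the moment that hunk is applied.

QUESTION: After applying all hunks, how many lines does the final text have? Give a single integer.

Hunk 1: at line 1 remove [bya,dtn,kycab] add [xlbcn] -> 5 lines: kiv drpem xlbcn vry oveu
Hunk 2: at line 1 remove [xlbcn] add [ufkm] -> 5 lines: kiv drpem ufkm vry oveu
Hunk 3: at line 1 remove [drpem,ufkm,vry] add [jmzvr,ibug] -> 4 lines: kiv jmzvr ibug oveu
Hunk 4: at line 1 remove [jmzvr,ibug] add [mpmpy] -> 3 lines: kiv mpmpy oveu
Hunk 5: at line 1 remove [mpmpy] add [ofzr,tewgm] -> 4 lines: kiv ofzr tewgm oveu
Hunk 6: at line 2 remove [tewgm] add [ubx] -> 4 lines: kiv ofzr ubx oveu
Hunk 7: at line 1 remove [ofzr] add [hkxy] -> 4 lines: kiv hkxy ubx oveu
Final line count: 4

Answer: 4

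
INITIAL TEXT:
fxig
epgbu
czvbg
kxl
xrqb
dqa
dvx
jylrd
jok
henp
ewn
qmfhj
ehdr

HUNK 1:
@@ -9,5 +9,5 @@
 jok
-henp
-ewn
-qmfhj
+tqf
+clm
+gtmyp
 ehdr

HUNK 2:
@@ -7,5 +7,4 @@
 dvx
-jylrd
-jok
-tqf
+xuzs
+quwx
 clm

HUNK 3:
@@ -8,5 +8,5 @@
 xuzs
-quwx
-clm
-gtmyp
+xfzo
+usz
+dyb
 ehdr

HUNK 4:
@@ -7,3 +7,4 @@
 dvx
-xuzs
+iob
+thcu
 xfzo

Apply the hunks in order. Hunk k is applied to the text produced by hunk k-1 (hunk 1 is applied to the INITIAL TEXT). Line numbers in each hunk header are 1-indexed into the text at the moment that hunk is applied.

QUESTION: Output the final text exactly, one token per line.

Hunk 1: at line 9 remove [henp,ewn,qmfhj] add [tqf,clm,gtmyp] -> 13 lines: fxig epgbu czvbg kxl xrqb dqa dvx jylrd jok tqf clm gtmyp ehdr
Hunk 2: at line 7 remove [jylrd,jok,tqf] add [xuzs,quwx] -> 12 lines: fxig epgbu czvbg kxl xrqb dqa dvx xuzs quwx clm gtmyp ehdr
Hunk 3: at line 8 remove [quwx,clm,gtmyp] add [xfzo,usz,dyb] -> 12 lines: fxig epgbu czvbg kxl xrqb dqa dvx xuzs xfzo usz dyb ehdr
Hunk 4: at line 7 remove [xuzs] add [iob,thcu] -> 13 lines: fxig epgbu czvbg kxl xrqb dqa dvx iob thcu xfzo usz dyb ehdr

Answer: fxig
epgbu
czvbg
kxl
xrqb
dqa
dvx
iob
thcu
xfzo
usz
dyb
ehdr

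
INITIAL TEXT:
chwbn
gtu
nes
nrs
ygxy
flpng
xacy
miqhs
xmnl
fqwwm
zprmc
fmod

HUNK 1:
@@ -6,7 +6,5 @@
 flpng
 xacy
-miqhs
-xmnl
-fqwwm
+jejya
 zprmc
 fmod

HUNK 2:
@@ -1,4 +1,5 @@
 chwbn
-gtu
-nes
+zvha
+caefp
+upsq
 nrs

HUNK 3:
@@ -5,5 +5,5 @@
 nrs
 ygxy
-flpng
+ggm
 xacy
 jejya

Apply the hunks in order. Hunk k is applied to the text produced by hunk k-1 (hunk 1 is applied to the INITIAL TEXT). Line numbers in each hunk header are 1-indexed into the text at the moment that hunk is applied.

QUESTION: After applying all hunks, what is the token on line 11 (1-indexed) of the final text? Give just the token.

Answer: fmod

Derivation:
Hunk 1: at line 6 remove [miqhs,xmnl,fqwwm] add [jejya] -> 10 lines: chwbn gtu nes nrs ygxy flpng xacy jejya zprmc fmod
Hunk 2: at line 1 remove [gtu,nes] add [zvha,caefp,upsq] -> 11 lines: chwbn zvha caefp upsq nrs ygxy flpng xacy jejya zprmc fmod
Hunk 3: at line 5 remove [flpng] add [ggm] -> 11 lines: chwbn zvha caefp upsq nrs ygxy ggm xacy jejya zprmc fmod
Final line 11: fmod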